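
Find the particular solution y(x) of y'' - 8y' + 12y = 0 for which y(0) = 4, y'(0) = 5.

y = -3*exp(6*x)/4 + 19*exp(2*x)/4

Characteristic equation r² - 8r + 12 = 0 factors as (r - 6)(r - 2) = 0, so r = 6, 2.
Hence y_h = C1*exp(6*x) + C2*exp(2*x).
Apply the initial conditions: y(0) = C1 + C2 = 4 and y'(0) = 2*C2 + 6*C1 = 5. Solving gives C1 = -3/4, C2 = 19/4.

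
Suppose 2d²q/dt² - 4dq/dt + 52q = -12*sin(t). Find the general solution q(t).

Divide through by 2: q'' - 2q' + 26q = -6*sin(t).
Characteristic equation r² - 2r + 26 = 0 has discriminant (-2)² - 4·(26) = -100 < 0, so r = 1 ± 5i.
Hence q_h = C1*cos(5*t)*exp(t) + C2*exp(t)*sin(5*t).
Try q_p = A*cos(t) + B*sin(t). Substituting and equating the coefficients of cos(t) and sin(t) gives A = -12/629, B = -150/629, so q_p = -150*sin(t)/629 - 12*cos(t)/629.

q = -150*sin(t)/629 - 12*cos(t)/629 + C1*cos(5*t)*exp(t) + C2*exp(t)*sin(5*t)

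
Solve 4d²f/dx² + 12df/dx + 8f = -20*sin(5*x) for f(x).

f = 75*cos(5*x)/754 + 115*sin(5*x)/754 + C1*exp(-2*x) + C2*exp(-x)

Divide through by 4: f'' + 3f' + 2f = -5*sin(5*x).
Characteristic equation r² + 3r + 2 = 0 factors as (r + 2)(r + 1) = 0, so r = -2, -1.
Hence f_h = C1*exp(-2*x) + C2*exp(-x).
Try f_p = A*cos(5*x) + B*sin(5*x). Substituting and equating the coefficients of cos(5x) and sin(5x) gives A = 75/754, B = 115/754, so f_p = 75*cos(5*x)/754 + 115*sin(5*x)/754.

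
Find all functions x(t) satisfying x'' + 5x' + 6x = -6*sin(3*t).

x = sin(3*t)/13 + 5*cos(3*t)/13 + C1*exp(-2*t) + C2*exp(-3*t)

Characteristic equation r² + 5r + 6 = 0 factors as (r + 2)(r + 3) = 0, so r = -2, -3.
Hence x_h = C1*exp(-2*t) + C2*exp(-3*t).
Try x_p = A*cos(3*t) + B*sin(3*t). Substituting and equating the coefficients of cos(3t) and sin(3t) gives A = 5/13, B = 1/13, so x_p = sin(3*t)/13 + 5*cos(3*t)/13.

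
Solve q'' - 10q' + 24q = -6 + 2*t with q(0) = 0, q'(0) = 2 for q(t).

q = -31/144 - 5*exp(4*t)/16 + t/12 + 19*exp(6*t)/36

Characteristic equation r² - 10r + 24 = 0 factors as (r - 6)(r - 4) = 0, so r = 6, 4.
Hence q_h = C1*exp(6*t) + C2*exp(4*t).
For the particular solution try q_p = A0 + A1*t. Substituting and matching coefficients of each power of t gives A0 = -31/144, A1 = 1/12, so q_p = -31/144 + t/12.
General solution: q = -31/144 + t/12 + C1*exp(6*t) + C2*exp(4*t).
Apply the initial conditions: q(0) = -31/144 + C1 + C2 = 0 and q'(0) = 1/12 + 4*C2 + 6*C1 = 2. Solving gives C1 = 19/36, C2 = -5/16.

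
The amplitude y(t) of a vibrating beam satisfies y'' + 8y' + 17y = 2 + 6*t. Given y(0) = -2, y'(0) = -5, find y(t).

Characteristic equation r² + 8r + 17 = 0 has discriminant (8)² - 4·(17) = -4 < 0, so r = -4 ± i.
Hence y_h = C1*cos(t)*exp(-4*t) + C2*exp(-4*t)*sin(t).
For the particular solution try y_p = A0 + A1*t. Substituting and matching coefficients of each power of t gives A0 = -14/289, A1 = 6/17, so y_p = -14/289 + 6*t/17.
General solution: y = -14/289 + 6*t/17 + C1*cos(t)*exp(-4*t) + C2*exp(-4*t)*sin(t).
Apply the initial conditions: y(0) = -14/289 + C1 = -2 and y'(0) = 6/17 + C2 - 4*C1 = -5. Solving gives C1 = -564/289, C2 = -3803/289.

y = -14/289 + 6*t/17 - 3803*exp(-4*t)*sin(t)/289 - 564*cos(t)*exp(-4*t)/289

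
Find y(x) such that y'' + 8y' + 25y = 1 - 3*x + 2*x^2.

Characteristic equation r² + 8r + 25 = 0 has discriminant (8)² - 4·(25) = -36 < 0, so r = -4 ± 3i.
Hence y_h = C1*cos(3*x)*exp(-4*x) + C2*exp(-4*x)*sin(3*x).
For the particular solution try y_p = A0 + A1*x + A2*x^2. Substituting and matching coefficients of each power of x gives A0 = 1381/15625, A1 = -107/625, A2 = 2/25, so y_p = 1381/15625 - 107*x/625 + 2*x^2/25.

y = 1381/15625 - 107*x/625 + 2*x**2/25 + C1*cos(3*x)*exp(-4*x) + C2*exp(-4*x)*sin(3*x)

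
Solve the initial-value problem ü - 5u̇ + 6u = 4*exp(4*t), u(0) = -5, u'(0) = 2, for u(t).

Characteristic equation r² - 5r + 6 = 0 factors as (r - 3)(r - 2) = 0, so r = 3, 2.
Hence u_h = C1*exp(3*t) + C2*exp(2*t).
Try u_p = A*exp(4*t). Substituting into the equation and dividing by exp(4*t) gives A = 2, so u_p = 2*exp(4*t).
General solution: u = 2*exp(4*t) + C1*exp(3*t) + C2*exp(2*t).
Apply the initial conditions: u(0) = 2 + C1 + C2 = -5 and u'(0) = 8 + 2*C2 + 3*C1 = 2. Solving gives C1 = 8, C2 = -15.

u = -15*exp(2*t) + 2*exp(4*t) + 8*exp(3*t)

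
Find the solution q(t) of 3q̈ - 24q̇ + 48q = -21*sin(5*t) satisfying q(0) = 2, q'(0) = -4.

Divide through by 3: q'' - 8q' + 16q = -7*sin(5*t).
Characteristic equation r² - 8r + 16 = 0 has discriminant (-8)² - 4·(16) = 0, so r = 4 is a repeated root.
Hence q_h = (C1 + C2*t)*exp(4*t).
Try q_p = A*cos(5*t) + B*sin(5*t). Substituting and equating the coefficients of cos(5t) and sin(5t) gives A = -280/1681, B = 63/1681, so q_p = -280*cos(5*t)/1681 + 63*sin(5*t)/1681.
General solution: q = -280*cos(5*t)/1681 + 63*sin(5*t)/1681 + C1*exp(4*t) + C2*t*exp(4*t).
Apply the initial conditions: q(0) = -280/1681 + C1 = 2 and q'(0) = 315/1681 + C2 + 4*C1 = -4. Solving gives C1 = 3642/1681, C2 = -527/41.

q = -280*cos(5*t)/1681 + 63*sin(5*t)/1681 + 3642*exp(4*t)/1681 - 527*t*exp(4*t)/41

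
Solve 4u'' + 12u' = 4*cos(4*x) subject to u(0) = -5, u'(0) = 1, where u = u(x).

u = -14/3 - 22*exp(-3*x)/75 - cos(4*x)/25 + 3*sin(4*x)/100

Divide through by 4: u'' + 3u' = cos(4*x).
Characteristic equation r² + 3r = 0 factors as (r + 3)r = 0, so r = -3, 0.
Hence u_h = C1*exp(-3*x) + C2.
Try u_p = A*cos(4*x) + B*sin(4*x). Substituting and equating the coefficients of cos(4x) and sin(4x) gives A = -1/25, B = 3/100, so u_p = -cos(4*x)/25 + 3*sin(4*x)/100.
General solution: u = C2 - cos(4*x)/25 + 3*sin(4*x)/100 + C1*exp(-3*x).
Apply the initial conditions: u(0) = -1/25 + C1 + C2 = -5 and u'(0) = 3/25 - 3*C1 = 1. Solving gives C1 = -22/75, C2 = -14/3.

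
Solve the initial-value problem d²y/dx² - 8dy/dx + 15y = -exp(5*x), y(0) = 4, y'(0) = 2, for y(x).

Characteristic equation r² - 8r + 15 = 0 factors as (r - 5)(r - 3) = 0, so r = 5, 3.
Hence y_h = C1*exp(5*x) + C2*exp(3*x).
Since exp(5*x) solves the homogeneous equation (r = 5 is a root of multiplicity 1), multiply the trial by x. Try y_p = A*x*exp(5*x). Substituting into the equation and dividing by exp(5*x) gives A = -1/2, so y_p = -x*exp(5*x)/2.
General solution: y = C1*exp(5*x) + C2*exp(3*x) - x*exp(5*x)/2.
Apply the initial conditions: y(0) = C1 + C2 = 4 and y'(0) = -1/2 + 3*C2 + 5*C1 = 2. Solving gives C1 = -19/4, C2 = 35/4.

y = -19*exp(5*x)/4 + 35*exp(3*x)/4 - x*exp(5*x)/2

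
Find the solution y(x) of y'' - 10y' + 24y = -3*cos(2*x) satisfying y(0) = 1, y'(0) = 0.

y = -89*exp(6*x)/40 - 3*cos(2*x)/40 + 3*sin(2*x)/40 + 33*exp(4*x)/10

Characteristic equation r² - 10r + 24 = 0 factors as (r - 4)(r - 6) = 0, so r = 4, 6.
Hence y_h = C1*exp(4*x) + C2*exp(6*x).
Try y_p = A*cos(2*x) + B*sin(2*x). Substituting and equating the coefficients of cos(2x) and sin(2x) gives A = -3/40, B = 3/40, so y_p = -3*cos(2*x)/40 + 3*sin(2*x)/40.
General solution: y = -3*cos(2*x)/40 + 3*sin(2*x)/40 + C1*exp(4*x) + C2*exp(6*x).
Apply the initial conditions: y(0) = -3/40 + C1 + C2 = 1 and y'(0) = 3/20 + 4*C1 + 6*C2 = 0. Solving gives C1 = 33/10, C2 = -89/40.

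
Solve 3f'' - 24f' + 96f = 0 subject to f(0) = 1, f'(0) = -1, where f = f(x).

Divide through by 3: f'' - 8f' + 32f = 0.
Characteristic equation r² - 8r + 32 = 0 has discriminant (-8)² - 4·(32) = -64 < 0, so r = 4 ± 4i.
Hence f_h = C1*cos(4*x)*exp(4*x) + C2*exp(4*x)*sin(4*x).
Apply the initial conditions: f(0) = C1 = 1 and f'(0) = 4*C1 + 4*C2 = -1. Solving gives C1 = 1, C2 = -5/4.

f = cos(4*x)*exp(4*x) - 5*exp(4*x)*sin(4*x)/4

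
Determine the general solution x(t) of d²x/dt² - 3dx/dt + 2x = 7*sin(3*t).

Characteristic equation r² - 3r + 2 = 0 factors as (r - 1)(r - 2) = 0, so r = 1, 2.
Hence x_h = C1*exp(t) + C2*exp(2*t).
Try x_p = A*cos(3*t) + B*sin(3*t). Substituting and equating the coefficients of cos(3t) and sin(3t) gives A = 63/130, B = -49/130, so x_p = -49*sin(3*t)/130 + 63*cos(3*t)/130.

x = -49*sin(3*t)/130 + 63*cos(3*t)/130 + C1*exp(t) + C2*exp(2*t)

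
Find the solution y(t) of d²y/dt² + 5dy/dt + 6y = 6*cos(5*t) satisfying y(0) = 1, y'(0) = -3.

Characteristic equation r² + 5r + 6 = 0 factors as (r + 3)(r + 2) = 0, so r = -3, -2.
Hence y_h = C1*exp(-3*t) + C2*exp(-2*t).
Try y_p = A*cos(5*t) + B*sin(5*t). Substituting and equating the coefficients of cos(5t) and sin(5t) gives A = -57/493, B = 75/493, so y_p = -57*cos(5*t)/493 + 75*sin(5*t)/493.
General solution: y = -57*cos(5*t)/493 + 75*sin(5*t)/493 + C1*exp(-3*t) + C2*exp(-2*t).
Apply the initial conditions: y(0) = -57/493 + C1 + C2 = 1 and y'(0) = 375/493 - 3*C1 - 2*C2 = -3. Solving gives C1 = 26/17, C2 = -12/29.

y = -57*cos(5*t)/493 - 12*exp(-2*t)/29 + 26*exp(-3*t)/17 + 75*sin(5*t)/493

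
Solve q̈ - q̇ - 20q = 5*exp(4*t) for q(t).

Characteristic equation r² - r - 20 = 0 factors as (r + 4)(r - 5) = 0, so r = -4, 5.
Hence q_h = C1*exp(-4*t) + C2*exp(5*t).
Try q_p = A*exp(4*t). Substituting into the equation and dividing by exp(4*t) gives A = -5/8, so q_p = -5*exp(4*t)/8.

q = -5*exp(4*t)/8 + C1*exp(-4*t) + C2*exp(5*t)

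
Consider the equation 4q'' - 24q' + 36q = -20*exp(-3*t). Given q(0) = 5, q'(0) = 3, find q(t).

q = -5*exp(-3*t)/36 + 185*exp(3*t)/36 - 77*t*exp(3*t)/6

Divide through by 4: q'' - 6q' + 9q = -5*exp(-3*t).
Characteristic equation r² - 6r + 9 = 0 has discriminant (-6)² - 4·(9) = 0, so r = 3 is a repeated root.
Hence q_h = (C1 + C2*t)*exp(3*t).
Try q_p = A*exp(-3*t). Substituting into the equation and dividing by exp(-3*t) gives A = -5/36, so q_p = -5*exp(-3*t)/36.
General solution: q = -5*exp(-3*t)/36 + C1*exp(3*t) + C2*t*exp(3*t).
Apply the initial conditions: q(0) = -5/36 + C1 = 5 and q'(0) = 5/12 + C2 + 3*C1 = 3. Solving gives C1 = 185/36, C2 = -77/6.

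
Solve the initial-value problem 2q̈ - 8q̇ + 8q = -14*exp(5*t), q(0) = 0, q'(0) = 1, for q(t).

q = -7*exp(5*t)/9 + 7*exp(2*t)/9 + 10*t*exp(2*t)/3

Divide through by 2: q'' - 4q' + 4q = -7*exp(5*t).
Characteristic equation r² - 4r + 4 = 0 has discriminant (-4)² - 4·(4) = 0, so r = 2 is a repeated root.
Hence q_h = (C1 + C2*t)*exp(2*t).
Try q_p = A*exp(5*t). Substituting into the equation and dividing by exp(5*t) gives A = -7/9, so q_p = -7*exp(5*t)/9.
General solution: q = -7*exp(5*t)/9 + C1*exp(2*t) + C2*t*exp(2*t).
Apply the initial conditions: q(0) = -7/9 + C1 = 0 and q'(0) = -35/9 + C2 + 2*C1 = 1. Solving gives C1 = 7/9, C2 = 10/3.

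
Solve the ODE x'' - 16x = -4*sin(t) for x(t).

x = 4*sin(t)/17 + C1*exp(4*t) + C2*exp(-4*t)

Characteristic equation r² - 16 = 0 factors as (r - 4)(r + 4) = 0, so r = 4, -4.
Hence x_h = C1*exp(4*t) + C2*exp(-4*t).
Try x_p = A*cos(t) + B*sin(t). Substituting and equating the coefficients of cos(t) and sin(t) gives A = 0, B = 4/17, so x_p = 4*sin(t)/17.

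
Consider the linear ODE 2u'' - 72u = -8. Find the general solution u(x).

u = 1/9 + C1*exp(-6*x) + C2*exp(6*x)

Divide through by 2: u'' - 36u = -4.
Characteristic equation r² - 36 = 0 factors as (r + 6)(r - 6) = 0, so r = -6, 6.
Hence u_h = C1*exp(-6*x) + C2*exp(6*x).
For the particular solution try u_p = A0. Substituting and matching coefficients of each power of x gives A0 = 1/9, so u_p = 1/9.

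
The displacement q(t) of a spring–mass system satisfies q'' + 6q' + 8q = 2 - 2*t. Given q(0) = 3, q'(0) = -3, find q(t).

Characteristic equation r² + 6r + 8 = 0 factors as (r + 4)(r + 2) = 0, so r = -4, -2.
Hence q_h = C1*exp(-4*t) + C2*exp(-2*t).
For the particular solution try q_p = A0 + A1*t. Substituting and matching coefficients of each power of t gives A0 = 7/16, A1 = -1/4, so q_p = 7/16 - t/4.
General solution: q = 7/16 - t/4 + C1*exp(-4*t) + C2*exp(-2*t).
Apply the initial conditions: q(0) = 7/16 + C1 + C2 = 3 and q'(0) = -1/4 - 4*C1 - 2*C2 = -3. Solving gives C1 = -19/16, C2 = 15/4.

q = 7/16 - 19*exp(-4*t)/16 - t/4 + 15*exp(-2*t)/4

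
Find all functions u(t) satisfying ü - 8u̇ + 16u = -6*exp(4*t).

Characteristic equation r² - 8r + 16 = 0 has discriminant (-8)² - 4·(16) = 0, so r = 4 is a repeated root.
Hence u_h = (C1 + C2*t)*exp(4*t).
Since exp(4*t) solves the homogeneous equation (r = 4 is a root of multiplicity 2), multiply the trial by t^2. Try u_p = A*t^2*exp(4*t). Substituting into the equation and dividing by exp(4*t) gives A = -3, so u_p = -3*t^2*exp(4*t).

u = C1*exp(4*t) - 3*t**2*exp(4*t) + C2*t*exp(4*t)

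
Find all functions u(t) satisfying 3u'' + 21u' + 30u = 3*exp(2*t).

Divide through by 3: u'' + 7u' + 10u = exp(2*t).
Characteristic equation r² + 7r + 10 = 0 factors as (r + 5)(r + 2) = 0, so r = -5, -2.
Hence u_h = C1*exp(-5*t) + C2*exp(-2*t).
Try u_p = A*exp(2*t). Substituting into the equation and dividing by exp(2*t) gives A = 1/28, so u_p = exp(2*t)/28.

u = exp(2*t)/28 + C1*exp(-5*t) + C2*exp(-2*t)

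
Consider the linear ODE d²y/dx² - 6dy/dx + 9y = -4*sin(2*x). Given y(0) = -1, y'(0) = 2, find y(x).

y = -121*exp(3*x)/169 - 48*cos(2*x)/169 - 20*sin(2*x)/169 + 57*x*exp(3*x)/13

Characteristic equation r² - 6r + 9 = 0 has discriminant (-6)² - 4·(9) = 0, so r = 3 is a repeated root.
Hence y_h = (C1 + C2*x)*exp(3*x).
Try y_p = A*cos(2*x) + B*sin(2*x). Substituting and equating the coefficients of cos(2x) and sin(2x) gives A = -48/169, B = -20/169, so y_p = -48*cos(2*x)/169 - 20*sin(2*x)/169.
General solution: y = -48*cos(2*x)/169 - 20*sin(2*x)/169 + C1*exp(3*x) + C2*x*exp(3*x).
Apply the initial conditions: y(0) = -48/169 + C1 = -1 and y'(0) = -40/169 + C2 + 3*C1 = 2. Solving gives C1 = -121/169, C2 = 57/13.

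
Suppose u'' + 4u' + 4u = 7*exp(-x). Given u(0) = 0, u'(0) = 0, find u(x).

u = -7*exp(-2*x) + 7*exp(-x) - 7*x*exp(-2*x)

Characteristic equation r² + 4r + 4 = 0 has discriminant (4)² - 4·(4) = 0, so r = -2 is a repeated root.
Hence u_h = (C1 + C2*x)*exp(-2*x).
Try u_p = A*exp(-x). Substituting into the equation and dividing by exp(-x) gives A = 7, so u_p = 7*exp(-x).
General solution: u = 7*exp(-x) + C1*exp(-2*x) + C2*x*exp(-2*x).
Apply the initial conditions: u(0) = 7 + C1 = 0 and u'(0) = -7 + C2 - 2*C1 = 0. Solving gives C1 = -7, C2 = -7.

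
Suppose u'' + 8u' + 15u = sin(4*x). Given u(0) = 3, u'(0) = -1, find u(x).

u = -166*exp(-5*x)/41 - 32*cos(4*x)/1025 - sin(4*x)/1025 + 177*exp(-3*x)/25

Characteristic equation r² + 8r + 15 = 0 factors as (r + 5)(r + 3) = 0, so r = -5, -3.
Hence u_h = C1*exp(-5*x) + C2*exp(-3*x).
Try u_p = A*cos(4*x) + B*sin(4*x). Substituting and equating the coefficients of cos(4x) and sin(4x) gives A = -32/1025, B = -1/1025, so u_p = -32*cos(4*x)/1025 - sin(4*x)/1025.
General solution: u = -32*cos(4*x)/1025 - sin(4*x)/1025 + C1*exp(-5*x) + C2*exp(-3*x).
Apply the initial conditions: u(0) = -32/1025 + C1 + C2 = 3 and u'(0) = -4/1025 - 5*C1 - 3*C2 = -1. Solving gives C1 = -166/41, C2 = 177/25.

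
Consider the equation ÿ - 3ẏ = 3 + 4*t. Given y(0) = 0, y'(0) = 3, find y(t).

y = -40/27 - 13*t/9 - 2*t**2/3 + 40*exp(3*t)/27

Characteristic equation r² - 3r = 0 factors as (r - 3)r = 0, so r = 3, 0.
Hence y_h = C1*exp(3*t) + C2.
Since 0 is a characteristic root (multiplicity 1), multiply the polynomial trial by t: try y_p = t*(A0 + A1*t). Substituting and matching coefficients of each power of t gives A0 = -13/9, A1 = -2/3, so y_p = -13*t/9 - 2*t^2/3.
General solution: y = C2 - 13*t/9 - 2*t^2/3 + C1*exp(3*t).
Apply the initial conditions: y(0) = C1 + C2 = 0 and y'(0) = -13/9 + 3*C1 = 3. Solving gives C1 = 40/27, C2 = -40/27.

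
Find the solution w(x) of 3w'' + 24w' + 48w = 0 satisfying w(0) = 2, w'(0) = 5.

Divide through by 3: w'' + 8w' + 16w = 0.
Characteristic equation r² + 8r + 16 = 0 has discriminant (8)² - 4·(16) = 0, so r = -4 is a repeated root.
Hence w_h = (C1 + C2*x)*exp(-4*x).
Apply the initial conditions: w(0) = C1 = 2 and w'(0) = C2 - 4*C1 = 5. Solving gives C1 = 2, C2 = 13.

w = 2*exp(-4*x) + 13*x*exp(-4*x)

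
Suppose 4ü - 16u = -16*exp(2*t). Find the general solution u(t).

u = C1*exp(-2*t) + C2*exp(2*t) - t*exp(2*t)

Divide through by 4: u'' - 4u = -4*exp(2*t).
Characteristic equation r² - 4 = 0 factors as (r + 2)(r - 2) = 0, so r = -2, 2.
Hence u_h = C1*exp(-2*t) + C2*exp(2*t).
Since exp(2*t) solves the homogeneous equation (r = 2 is a root of multiplicity 1), multiply the trial by t. Try u_p = A*t*exp(2*t). Substituting into the equation and dividing by exp(2*t) gives A = -1, so u_p = -t*exp(2*t).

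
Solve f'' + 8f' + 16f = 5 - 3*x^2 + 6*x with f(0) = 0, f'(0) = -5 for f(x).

Characteristic equation r² + 8r + 16 = 0 has discriminant (8)² - 4·(16) = 0, so r = -4 is a repeated root.
Hence f_h = (C1 + C2*x)*exp(-4*x).
For the particular solution try f_p = A0 + A1*x + A2*x^2. Substituting and matching coefficients of each power of x gives A0 = 7/128, A1 = 9/16, A2 = -3/16, so f_p = 7/128 - 3*x^2/16 + 9*x/16.
General solution: f = 7/128 - 3*x^2/16 + 9*x/16 + C1*exp(-4*x) + C2*x*exp(-4*x).
Apply the initial conditions: f(0) = 7/128 + C1 = 0 and f'(0) = 9/16 + C2 - 4*C1 = -5. Solving gives C1 = -7/128, C2 = -185/32.

f = 7/128 - 7*exp(-4*x)/128 - 3*x**2/16 + 9*x/16 - 185*x*exp(-4*x)/32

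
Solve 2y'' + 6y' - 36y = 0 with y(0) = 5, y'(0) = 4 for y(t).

y = 11*exp(-6*t)/9 + 34*exp(3*t)/9

Divide through by 2: y'' + 3y' - 18y = 0.
Characteristic equation r² + 3r - 18 = 0 factors as (r - 3)(r + 6) = 0, so r = 3, -6.
Hence y_h = C1*exp(3*t) + C2*exp(-6*t).
Apply the initial conditions: y(0) = C1 + C2 = 5 and y'(0) = -6*C2 + 3*C1 = 4. Solving gives C1 = 34/9, C2 = 11/9.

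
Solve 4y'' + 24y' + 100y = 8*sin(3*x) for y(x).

y = -9*cos(3*x)/145 + 8*sin(3*x)/145 + C1*cos(4*x)*exp(-3*x) + C2*exp(-3*x)*sin(4*x)

Divide through by 4: y'' + 6y' + 25y = 2*sin(3*x).
Characteristic equation r² + 6r + 25 = 0 has discriminant (6)² - 4·(25) = -64 < 0, so r = -3 ± 4i.
Hence y_h = C1*cos(4*x)*exp(-3*x) + C2*exp(-3*x)*sin(4*x).
Try y_p = A*cos(3*x) + B*sin(3*x). Substituting and equating the coefficients of cos(3x) and sin(3x) gives A = -9/145, B = 8/145, so y_p = -9*cos(3*x)/145 + 8*sin(3*x)/145.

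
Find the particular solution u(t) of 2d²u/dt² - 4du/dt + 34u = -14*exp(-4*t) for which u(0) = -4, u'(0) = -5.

u = -7*exp(-4*t)/41 - 157*cos(4*t)*exp(t)/41 - 19*exp(t)*sin(4*t)/41

Divide through by 2: u'' - 2u' + 17u = -7*exp(-4*t).
Characteristic equation r² - 2r + 17 = 0 has discriminant (-2)² - 4·(17) = -64 < 0, so r = 1 ± 4i.
Hence u_h = C1*cos(4*t)*exp(t) + C2*exp(t)*sin(4*t).
Try u_p = A*exp(-4*t). Substituting into the equation and dividing by exp(-4*t) gives A = -7/41, so u_p = -7*exp(-4*t)/41.
General solution: u = -7*exp(-4*t)/41 + C1*cos(4*t)*exp(t) + C2*exp(t)*sin(4*t).
Apply the initial conditions: u(0) = -7/41 + C1 = -4 and u'(0) = 28/41 + C1 + 4*C2 = -5. Solving gives C1 = -157/41, C2 = -19/41.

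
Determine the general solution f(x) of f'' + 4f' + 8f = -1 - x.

Characteristic equation r² + 4r + 8 = 0 has discriminant (4)² - 4·(8) = -16 < 0, so r = -2 ± 2i.
Hence f_h = C1*cos(2*x)*exp(-2*x) + C2*exp(-2*x)*sin(2*x).
For the particular solution try f_p = A0 + A1*x. Substituting and matching coefficients of each power of x gives A0 = -1/16, A1 = -1/8, so f_p = -1/16 - x/8.

f = -1/16 - x/8 + C1*cos(2*x)*exp(-2*x) + C2*exp(-2*x)*sin(2*x)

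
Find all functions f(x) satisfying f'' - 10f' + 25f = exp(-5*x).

f = exp(-5*x)/100 + C1*exp(5*x) + C2*x*exp(5*x)

Characteristic equation r² - 10r + 25 = 0 has discriminant (-10)² - 4·(25) = 0, so r = 5 is a repeated root.
Hence f_h = (C1 + C2*x)*exp(5*x).
Try f_p = A*exp(-5*x). Substituting into the equation and dividing by exp(-5*x) gives A = 1/100, so f_p = exp(-5*x)/100.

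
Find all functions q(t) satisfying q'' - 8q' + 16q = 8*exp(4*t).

Characteristic equation r² - 8r + 16 = 0 has discriminant (-8)² - 4·(16) = 0, so r = 4 is a repeated root.
Hence q_h = (C1 + C2*t)*exp(4*t).
Since exp(4*t) solves the homogeneous equation (r = 4 is a root of multiplicity 2), multiply the trial by t^2. Try q_p = A*t^2*exp(4*t). Substituting into the equation and dividing by exp(4*t) gives A = 4, so q_p = 4*t^2*exp(4*t).

q = C1*exp(4*t) + 4*t**2*exp(4*t) + C2*t*exp(4*t)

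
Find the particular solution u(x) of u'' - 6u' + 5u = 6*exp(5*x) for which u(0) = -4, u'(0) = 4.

Characteristic equation r² - 6r + 5 = 0 factors as (r - 5)(r - 1) = 0, so r = 5, 1.
Hence u_h = C1*exp(5*x) + C2*exp(x).
Since exp(5*x) solves the homogeneous equation (r = 5 is a root of multiplicity 1), multiply the trial by x. Try u_p = A*x*exp(5*x). Substituting into the equation and dividing by exp(5*x) gives A = 3/2, so u_p = 3*x*exp(5*x)/2.
General solution: u = C1*exp(5*x) + C2*exp(x) + 3*x*exp(5*x)/2.
Apply the initial conditions: u(0) = C1 + C2 = -4 and u'(0) = 3/2 + C2 + 5*C1 = 4. Solving gives C1 = 13/8, C2 = -45/8.

u = -45*exp(x)/8 + 13*exp(5*x)/8 + 3*x*exp(5*x)/2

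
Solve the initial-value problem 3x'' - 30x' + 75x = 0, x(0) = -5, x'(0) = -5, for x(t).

Divide through by 3: x'' - 10x' + 25x = 0.
Characteristic equation r² - 10r + 25 = 0 has discriminant (-10)² - 4·(25) = 0, so r = 5 is a repeated root.
Hence x_h = (C1 + C2*t)*exp(5*t).
Apply the initial conditions: x(0) = C1 = -5 and x'(0) = C2 + 5*C1 = -5. Solving gives C1 = -5, C2 = 20.

x = -5*exp(5*t) + 20*t*exp(5*t)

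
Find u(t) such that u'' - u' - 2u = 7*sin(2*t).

u = -21*sin(2*t)/20 + 7*cos(2*t)/20 + C1*exp(2*t) + C2*exp(-t)

Characteristic equation r² - r - 2 = 0 factors as (r - 2)(r + 1) = 0, so r = 2, -1.
Hence u_h = C1*exp(2*t) + C2*exp(-t).
Try u_p = A*cos(2*t) + B*sin(2*t). Substituting and equating the coefficients of cos(2t) and sin(2t) gives A = 7/20, B = -21/20, so u_p = -21*sin(2*t)/20 + 7*cos(2*t)/20.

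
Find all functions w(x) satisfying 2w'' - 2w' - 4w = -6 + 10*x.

w = 11/4 - 5*x/2 + C1*exp(2*x) + C2*exp(-x)

Divide through by 2: w'' - w' - 2w = -3 + 5*x.
Characteristic equation r² - r - 2 = 0 factors as (r - 2)(r + 1) = 0, so r = 2, -1.
Hence w_h = C1*exp(2*x) + C2*exp(-x).
For the particular solution try w_p = A0 + A1*x. Substituting and matching coefficients of each power of x gives A0 = 11/4, A1 = -5/2, so w_p = 11/4 - 5*x/2.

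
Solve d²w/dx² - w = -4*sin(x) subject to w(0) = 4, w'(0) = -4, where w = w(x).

w = -exp(x) + 2*sin(x) + 5*exp(-x)

Characteristic equation r² - 1 = 0 factors as (r - 1)(r + 1) = 0, so r = 1, -1.
Hence w_h = C1*exp(x) + C2*exp(-x).
Try w_p = A*cos(x) + B*sin(x). Substituting and equating the coefficients of cos(x) and sin(x) gives A = 0, B = 2, so w_p = 2*sin(x).
General solution: w = 2*sin(x) + C1*exp(x) + C2*exp(-x).
Apply the initial conditions: w(0) = C1 + C2 = 4 and w'(0) = 2 + C1 - C2 = -4. Solving gives C1 = -1, C2 = 5.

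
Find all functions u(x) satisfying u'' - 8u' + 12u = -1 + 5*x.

u = 7/36 + 5*x/12 + C1*exp(6*x) + C2*exp(2*x)

Characteristic equation r² - 8r + 12 = 0 factors as (r - 6)(r - 2) = 0, so r = 6, 2.
Hence u_h = C1*exp(6*x) + C2*exp(2*x).
For the particular solution try u_p = A0 + A1*x. Substituting and matching coefficients of each power of x gives A0 = 7/36, A1 = 5/12, so u_p = 7/36 + 5*x/12.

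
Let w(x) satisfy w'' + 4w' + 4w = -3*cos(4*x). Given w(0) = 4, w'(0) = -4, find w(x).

Characteristic equation r² + 4r + 4 = 0 has discriminant (4)² - 4·(4) = 0, so r = -2 is a repeated root.
Hence w_h = (C1 + C2*x)*exp(-2*x).
Try w_p = A*cos(4*x) + B*sin(4*x). Substituting and equating the coefficients of cos(4x) and sin(4x) gives A = 9/100, B = -3/25, so w_p = -3*sin(4*x)/25 + 9*cos(4*x)/100.
General solution: w = -3*sin(4*x)/25 + 9*cos(4*x)/100 + C1*exp(-2*x) + C2*x*exp(-2*x).
Apply the initial conditions: w(0) = 9/100 + C1 = 4 and w'(0) = -12/25 + C2 - 2*C1 = -4. Solving gives C1 = 391/100, C2 = 43/10.

w = -3*sin(4*x)/25 + 9*cos(4*x)/100 + 391*exp(-2*x)/100 + 43*x*exp(-2*x)/10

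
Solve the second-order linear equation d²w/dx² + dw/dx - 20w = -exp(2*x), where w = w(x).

w = exp(2*x)/14 + C1*exp(4*x) + C2*exp(-5*x)

Characteristic equation r² + r - 20 = 0 factors as (r - 4)(r + 5) = 0, so r = 4, -5.
Hence w_h = C1*exp(4*x) + C2*exp(-5*x).
Try w_p = A*exp(2*x). Substituting into the equation and dividing by exp(2*x) gives A = 1/14, so w_p = exp(2*x)/14.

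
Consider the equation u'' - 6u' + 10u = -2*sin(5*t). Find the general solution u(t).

u = -4*cos(5*t)/75 + 2*sin(5*t)/75 + C1*cos(t)*exp(3*t) + C2*exp(3*t)*sin(t)

Characteristic equation r² - 6r + 10 = 0 has discriminant (-6)² - 4·(10) = -4 < 0, so r = 3 ± i.
Hence u_h = C1*cos(t)*exp(3*t) + C2*exp(3*t)*sin(t).
Try u_p = A*cos(5*t) + B*sin(5*t). Substituting and equating the coefficients of cos(5t) and sin(5t) gives A = -4/75, B = 2/75, so u_p = -4*cos(5*t)/75 + 2*sin(5*t)/75.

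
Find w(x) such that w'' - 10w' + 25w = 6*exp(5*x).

w = C1*exp(5*x) + 3*x**2*exp(5*x) + C2*x*exp(5*x)

Characteristic equation r² - 10r + 25 = 0 has discriminant (-10)² - 4·(25) = 0, so r = 5 is a repeated root.
Hence w_h = (C1 + C2*x)*exp(5*x).
Since exp(5*x) solves the homogeneous equation (r = 5 is a root of multiplicity 2), multiply the trial by x^2. Try w_p = A*x^2*exp(5*x). Substituting into the equation and dividing by exp(5*x) gives A = 3, so w_p = 3*x^2*exp(5*x).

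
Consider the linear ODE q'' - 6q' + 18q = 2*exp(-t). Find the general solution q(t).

Characteristic equation r² - 6r + 18 = 0 has discriminant (-6)² - 4·(18) = -36 < 0, so r = 3 ± 3i.
Hence q_h = C1*cos(3*t)*exp(3*t) + C2*exp(3*t)*sin(3*t).
Try q_p = A*exp(-t). Substituting into the equation and dividing by exp(-t) gives A = 2/25, so q_p = 2*exp(-t)/25.

q = 2*exp(-t)/25 + C1*cos(3*t)*exp(3*t) + C2*exp(3*t)*sin(3*t)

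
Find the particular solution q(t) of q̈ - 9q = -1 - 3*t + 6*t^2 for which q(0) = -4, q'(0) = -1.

Characteristic equation r² - 9 = 0 factors as (r + 3)(r - 3) = 0, so r = -3, 3.
Hence q_h = C1*exp(-3*t) + C2*exp(3*t).
For the particular solution try q_p = A0 + A1*t + A2*t^2. Substituting and matching coefficients of each power of t gives A0 = -1/27, A1 = 1/3, A2 = -2/3, so q_p = -1/27 - 2*t^2/3 + t/3.
General solution: q = -1/27 - 2*t^2/3 + t/3 + C1*exp(-3*t) + C2*exp(3*t).
Apply the initial conditions: q(0) = -1/27 + C1 + C2 = -4 and q'(0) = 1/3 - 3*C1 + 3*C2 = -1. Solving gives C1 = -95/54, C2 = -119/54.

q = -1/27 - 119*exp(3*t)/54 - 95*exp(-3*t)/54 - 2*t**2/3 + t/3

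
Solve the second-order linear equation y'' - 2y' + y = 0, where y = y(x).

Characteristic equation r² - 2r + 1 = 0 has discriminant (-2)² - 4·(1) = 0, so r = 1 is a repeated root.
Hence y_h = (C1 + C2*x)*exp(x).

y = C1*exp(x) + C2*x*exp(x)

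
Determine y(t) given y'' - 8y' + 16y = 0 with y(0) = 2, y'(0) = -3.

Characteristic equation r² - 8r + 16 = 0 has discriminant (-8)² - 4·(16) = 0, so r = 4 is a repeated root.
Hence y_h = (C1 + C2*t)*exp(4*t).
Apply the initial conditions: y(0) = C1 = 2 and y'(0) = C2 + 4*C1 = -3. Solving gives C1 = 2, C2 = -11.

y = 2*exp(4*t) - 11*t*exp(4*t)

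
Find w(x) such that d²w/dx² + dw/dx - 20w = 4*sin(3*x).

Characteristic equation r² + r - 20 = 0 factors as (r + 5)(r - 4) = 0, so r = -5, 4.
Hence w_h = C1*exp(-5*x) + C2*exp(4*x).
Try w_p = A*cos(3*x) + B*sin(3*x). Substituting and equating the coefficients of cos(3x) and sin(3x) gives A = -6/425, B = -58/425, so w_p = -58*sin(3*x)/425 - 6*cos(3*x)/425.

w = -58*sin(3*x)/425 - 6*cos(3*x)/425 + C1*exp(-5*x) + C2*exp(4*x)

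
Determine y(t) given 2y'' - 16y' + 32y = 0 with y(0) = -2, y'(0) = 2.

Divide through by 2: y'' - 8y' + 16y = 0.
Characteristic equation r² - 8r + 16 = 0 has discriminant (-8)² - 4·(16) = 0, so r = 4 is a repeated root.
Hence y_h = (C1 + C2*t)*exp(4*t).
Apply the initial conditions: y(0) = C1 = -2 and y'(0) = C2 + 4*C1 = 2. Solving gives C1 = -2, C2 = 10.

y = -2*exp(4*t) + 10*t*exp(4*t)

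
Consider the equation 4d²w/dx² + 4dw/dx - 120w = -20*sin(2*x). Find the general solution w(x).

w = cos(2*x)/116 + 17*sin(2*x)/116 + C1*exp(-6*x) + C2*exp(5*x)

Divide through by 4: w'' + w' - 30w = -5*sin(2*x).
Characteristic equation r² + r - 30 = 0 factors as (r + 6)(r - 5) = 0, so r = -6, 5.
Hence w_h = C1*exp(-6*x) + C2*exp(5*x).
Try w_p = A*cos(2*x) + B*sin(2*x). Substituting and equating the coefficients of cos(2x) and sin(2x) gives A = 1/116, B = 17/116, so w_p = cos(2*x)/116 + 17*sin(2*x)/116.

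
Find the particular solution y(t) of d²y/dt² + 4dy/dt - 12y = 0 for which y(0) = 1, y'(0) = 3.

Characteristic equation r² + 4r - 12 = 0 factors as (r - 2)(r + 6) = 0, so r = 2, -6.
Hence y_h = C1*exp(2*t) + C2*exp(-6*t).
Apply the initial conditions: y(0) = C1 + C2 = 1 and y'(0) = -6*C2 + 2*C1 = 3. Solving gives C1 = 9/8, C2 = -1/8.

y = -exp(-6*t)/8 + 9*exp(2*t)/8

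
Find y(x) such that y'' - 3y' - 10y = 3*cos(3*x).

Characteristic equation r² - 3r - 10 = 0 factors as (r - 5)(r + 2) = 0, so r = 5, -2.
Hence y_h = C1*exp(5*x) + C2*exp(-2*x).
Try y_p = A*cos(3*x) + B*sin(3*x). Substituting and equating the coefficients of cos(3x) and sin(3x) gives A = -57/442, B = -27/442, so y_p = -57*cos(3*x)/442 - 27*sin(3*x)/442.

y = -57*cos(3*x)/442 - 27*sin(3*x)/442 + C1*exp(5*x) + C2*exp(-2*x)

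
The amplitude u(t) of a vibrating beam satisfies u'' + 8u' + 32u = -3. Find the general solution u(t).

Characteristic equation r² + 8r + 32 = 0 has discriminant (8)² - 4·(32) = -64 < 0, so r = -4 ± 4i.
Hence u_h = C1*cos(4*t)*exp(-4*t) + C2*exp(-4*t)*sin(4*t).
For the particular solution try u_p = A0. Substituting and matching coefficients of each power of t gives A0 = -3/32, so u_p = -3/32.

u = -3/32 + C1*cos(4*t)*exp(-4*t) + C2*exp(-4*t)*sin(4*t)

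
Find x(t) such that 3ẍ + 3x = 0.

Divide through by 3: x'' + x = 0.
Characteristic equation r² + 1 = 0 has discriminant (0)² - 4·(1) = -4 < 0, so r = ± i.
Hence x_h = C1*cos(t) + C2*sin(t).

x = C1*cos(t) + C2*sin(t)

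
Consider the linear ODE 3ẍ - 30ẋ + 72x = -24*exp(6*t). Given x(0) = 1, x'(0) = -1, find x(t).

x = -exp(6*t)/2 + 3*exp(4*t)/2 - 4*t*exp(6*t)

Divide through by 3: x'' - 10x' + 24x = -8*exp(6*t).
Characteristic equation r² - 10r + 24 = 0 factors as (r - 6)(r - 4) = 0, so r = 6, 4.
Hence x_h = C1*exp(6*t) + C2*exp(4*t).
Since exp(6*t) solves the homogeneous equation (r = 6 is a root of multiplicity 1), multiply the trial by t. Try x_p = A*t*exp(6*t). Substituting into the equation and dividing by exp(6*t) gives A = -4, so x_p = -4*t*exp(6*t).
General solution: x = C1*exp(6*t) + C2*exp(4*t) - 4*t*exp(6*t).
Apply the initial conditions: x(0) = C1 + C2 = 1 and x'(0) = -4 + 4*C2 + 6*C1 = -1. Solving gives C1 = -1/2, C2 = 3/2.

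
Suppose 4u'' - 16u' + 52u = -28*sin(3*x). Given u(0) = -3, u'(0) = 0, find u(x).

u = -21*cos(3*x)/40 - 7*sin(3*x)/40 - 99*cos(3*x)*exp(2*x)/40 + 73*exp(2*x)*sin(3*x)/40

Divide through by 4: u'' - 4u' + 13u = -7*sin(3*x).
Characteristic equation r² - 4r + 13 = 0 has discriminant (-4)² - 4·(13) = -36 < 0, so r = 2 ± 3i.
Hence u_h = C1*cos(3*x)*exp(2*x) + C2*exp(2*x)*sin(3*x).
Try u_p = A*cos(3*x) + B*sin(3*x). Substituting and equating the coefficients of cos(3x) and sin(3x) gives A = -21/40, B = -7/40, so u_p = -21*cos(3*x)/40 - 7*sin(3*x)/40.
General solution: u = -21*cos(3*x)/40 - 7*sin(3*x)/40 + C1*cos(3*x)*exp(2*x) + C2*exp(2*x)*sin(3*x).
Apply the initial conditions: u(0) = -21/40 + C1 = -3 and u'(0) = -21/40 + 2*C1 + 3*C2 = 0. Solving gives C1 = -99/40, C2 = 73/40.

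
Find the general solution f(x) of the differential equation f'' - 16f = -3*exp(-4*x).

f = C1*exp(-4*x) + C2*exp(4*x) + 3*x*exp(-4*x)/8

Characteristic equation r² - 16 = 0 factors as (r + 4)(r - 4) = 0, so r = -4, 4.
Hence f_h = C1*exp(-4*x) + C2*exp(4*x).
Since exp(-4*x) solves the homogeneous equation (r = -4 is a root of multiplicity 1), multiply the trial by x. Try f_p = A*x*exp(-4*x). Substituting into the equation and dividing by exp(-4*x) gives A = 3/8, so f_p = 3*x*exp(-4*x)/8.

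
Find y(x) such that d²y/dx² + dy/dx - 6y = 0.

y = C1*exp(-3*x) + C2*exp(2*x)

Characteristic equation r² + r - 6 = 0 factors as (r + 3)(r - 2) = 0, so r = -3, 2.
Hence y_h = C1*exp(-3*x) + C2*exp(2*x).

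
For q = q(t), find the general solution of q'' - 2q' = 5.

Characteristic equation r² - 2r = 0 factors as (r - 2)r = 0, so r = 2, 0.
Hence q_h = C1*exp(2*t) + C2.
Since 0 is a characteristic root (multiplicity 1), multiply the polynomial trial by t: try q_p = A0*t. Substituting and matching coefficients of each power of t gives A0 = -5/2, so q_p = -5*t/2.

q = C2 - 5*t/2 + C1*exp(2*t)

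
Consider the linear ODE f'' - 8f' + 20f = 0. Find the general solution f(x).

Characteristic equation r² - 8r + 20 = 0 has discriminant (-8)² - 4·(20) = -16 < 0, so r = 4 ± 2i.
Hence f_h = C1*cos(2*x)*exp(4*x) + C2*exp(4*x)*sin(2*x).

f = C1*cos(2*x)*exp(4*x) + C2*exp(4*x)*sin(2*x)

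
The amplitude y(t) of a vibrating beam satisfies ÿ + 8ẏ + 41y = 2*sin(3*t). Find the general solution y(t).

y = -3*cos(3*t)/100 + sin(3*t)/25 + C1*cos(5*t)*exp(-4*t) + C2*exp(-4*t)*sin(5*t)

Characteristic equation r² + 8r + 41 = 0 has discriminant (8)² - 4·(41) = -100 < 0, so r = -4 ± 5i.
Hence y_h = C1*cos(5*t)*exp(-4*t) + C2*exp(-4*t)*sin(5*t).
Try y_p = A*cos(3*t) + B*sin(3*t). Substituting and equating the coefficients of cos(3t) and sin(3t) gives A = -3/100, B = 1/25, so y_p = -3*cos(3*t)/100 + sin(3*t)/25.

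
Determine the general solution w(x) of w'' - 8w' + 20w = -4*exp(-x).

Characteristic equation r² - 8r + 20 = 0 has discriminant (-8)² - 4·(20) = -16 < 0, so r = 4 ± 2i.
Hence w_h = C1*cos(2*x)*exp(4*x) + C2*exp(4*x)*sin(2*x).
Try w_p = A*exp(-x). Substituting into the equation and dividing by exp(-x) gives A = -4/29, so w_p = -4*exp(-x)/29.

w = -4*exp(-x)/29 + C1*cos(2*x)*exp(4*x) + C2*exp(4*x)*sin(2*x)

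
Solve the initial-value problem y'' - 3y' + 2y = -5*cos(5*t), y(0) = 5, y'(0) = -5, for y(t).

Characteristic equation r² - 3r + 2 = 0 factors as (r - 2)(r - 1) = 0, so r = 2, 1.
Hence y_h = C1*exp(2*t) + C2*exp(t).
Try y_p = A*cos(5*t) + B*sin(5*t). Substituting and equating the coefficients of cos(5t) and sin(5t) gives A = 115/754, B = 75/754, so y_p = 75*sin(5*t)/754 + 115*cos(5*t)/754.
General solution: y = 75*sin(5*t)/754 + 115*cos(5*t)/754 + C1*exp(2*t) + C2*exp(t).
Apply the initial conditions: y(0) = 115/754 + C1 + C2 = 5 and y'(0) = 375/754 + C2 + 2*C1 = -5. Solving gives C1 = -300/29, C2 = 395/26.

y = -300*exp(2*t)/29 + 75*sin(5*t)/754 + 115*cos(5*t)/754 + 395*exp(t)/26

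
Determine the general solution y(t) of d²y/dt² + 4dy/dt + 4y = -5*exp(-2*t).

y = C1*exp(-2*t) - 5*t**2*exp(-2*t)/2 + C2*t*exp(-2*t)

Characteristic equation r² + 4r + 4 = 0 has discriminant (4)² - 4·(4) = 0, so r = -2 is a repeated root.
Hence y_h = (C1 + C2*t)*exp(-2*t).
Since exp(-2*t) solves the homogeneous equation (r = -2 is a root of multiplicity 2), multiply the trial by t^2. Try y_p = A*t^2*exp(-2*t). Substituting into the equation and dividing by exp(-2*t) gives A = -5/2, so y_p = -5*t^2*exp(-2*t)/2.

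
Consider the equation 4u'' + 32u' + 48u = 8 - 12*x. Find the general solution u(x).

u = 1/3 - x/4 + C1*exp(-2*x) + C2*exp(-6*x)

Divide through by 4: u'' + 8u' + 12u = 2 - 3*x.
Characteristic equation r² + 8r + 12 = 0 factors as (r + 2)(r + 6) = 0, so r = -2, -6.
Hence u_h = C1*exp(-2*x) + C2*exp(-6*x).
For the particular solution try u_p = A0 + A1*x. Substituting and matching coefficients of each power of x gives A0 = 1/3, A1 = -1/4, so u_p = 1/3 - x/4.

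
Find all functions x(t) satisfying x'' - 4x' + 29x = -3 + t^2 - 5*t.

Characteristic equation r² - 4r + 29 = 0 has discriminant (-4)² - 4·(29) = -100 < 0, so r = 2 ± 5i.
Hence x_h = C1*cos(5*t)*exp(2*t) + C2*exp(2*t)*sin(5*t).
For the particular solution try x_p = A0 + A1*t + A2*t^2. Substituting and matching coefficients of each power of t gives A0 = -3129/24389, A1 = -137/841, A2 = 1/29, so x_p = -3129/24389 - 137*t/841 + t^2/29.

x = -3129/24389 - 137*t/841 + t**2/29 + C1*cos(5*t)*exp(2*t) + C2*exp(2*t)*sin(5*t)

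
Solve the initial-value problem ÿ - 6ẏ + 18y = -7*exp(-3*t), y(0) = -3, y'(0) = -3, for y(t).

Characteristic equation r² - 6r + 18 = 0 has discriminant (-6)² - 4·(18) = -36 < 0, so r = 3 ± 3i.
Hence y_h = C1*cos(3*t)*exp(3*t) + C2*exp(3*t)*sin(3*t).
Try y_p = A*exp(-3*t). Substituting into the equation and dividing by exp(-3*t) gives A = -7/45, so y_p = -7*exp(-3*t)/45.
General solution: y = -7*exp(-3*t)/45 + C1*cos(3*t)*exp(3*t) + C2*exp(3*t)*sin(3*t).
Apply the initial conditions: y(0) = -7/45 + C1 = -3 and y'(0) = 7/15 + 3*C1 + 3*C2 = -3. Solving gives C1 = -128/45, C2 = 76/45.

y = -7*exp(-3*t)/45 - 128*cos(3*t)*exp(3*t)/45 + 76*exp(3*t)*sin(3*t)/45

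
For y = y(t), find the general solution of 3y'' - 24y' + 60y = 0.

Divide through by 3: y'' - 8y' + 20y = 0.
Characteristic equation r² - 8r + 20 = 0 has discriminant (-8)² - 4·(20) = -16 < 0, so r = 4 ± 2i.
Hence y_h = C1*cos(2*t)*exp(4*t) + C2*exp(4*t)*sin(2*t).

y = C1*cos(2*t)*exp(4*t) + C2*exp(4*t)*sin(2*t)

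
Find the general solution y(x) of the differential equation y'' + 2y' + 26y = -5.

Characteristic equation r² + 2r + 26 = 0 has discriminant (2)² - 4·(26) = -100 < 0, so r = -1 ± 5i.
Hence y_h = C1*cos(5*x)*exp(-x) + C2*exp(-x)*sin(5*x).
For the particular solution try y_p = A0. Substituting and matching coefficients of each power of x gives A0 = -5/26, so y_p = -5/26.

y = -5/26 + C1*cos(5*x)*exp(-x) + C2*exp(-x)*sin(5*x)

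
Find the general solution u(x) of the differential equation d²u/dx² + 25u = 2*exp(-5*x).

u = exp(-5*x)/25 + C1*cos(5*x) + C2*sin(5*x)

Characteristic equation r² + 25 = 0 has discriminant (0)² - 4·(25) = -100 < 0, so r = ± 5i.
Hence u_h = C1*cos(5*x) + C2*sin(5*x).
Try u_p = A*exp(-5*x). Substituting into the equation and dividing by exp(-5*x) gives A = 1/25, so u_p = exp(-5*x)/25.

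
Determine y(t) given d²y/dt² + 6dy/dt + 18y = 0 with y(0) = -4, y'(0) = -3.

Characteristic equation r² + 6r + 18 = 0 has discriminant (6)² - 4·(18) = -36 < 0, so r = -3 ± 3i.
Hence y_h = C1*cos(3*t)*exp(-3*t) + C2*exp(-3*t)*sin(3*t).
Apply the initial conditions: y(0) = C1 = -4 and y'(0) = -3*C1 + 3*C2 = -3. Solving gives C1 = -4, C2 = -5.

y = -5*exp(-3*t)*sin(3*t) - 4*cos(3*t)*exp(-3*t)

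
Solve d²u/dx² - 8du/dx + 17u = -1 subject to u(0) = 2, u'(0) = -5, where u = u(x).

u = -1/17 - 225*exp(4*x)*sin(x)/17 + 35*cos(x)*exp(4*x)/17

Characteristic equation r² - 8r + 17 = 0 has discriminant (-8)² - 4·(17) = -4 < 0, so r = 4 ± i.
Hence u_h = C1*cos(x)*exp(4*x) + C2*exp(4*x)*sin(x).
For the particular solution try u_p = A0. Substituting and matching coefficients of each power of x gives A0 = -1/17, so u_p = -1/17.
General solution: u = -1/17 + C1*cos(x)*exp(4*x) + C2*exp(4*x)*sin(x).
Apply the initial conditions: u(0) = -1/17 + C1 = 2 and u'(0) = C2 + 4*C1 = -5. Solving gives C1 = 35/17, C2 = -225/17.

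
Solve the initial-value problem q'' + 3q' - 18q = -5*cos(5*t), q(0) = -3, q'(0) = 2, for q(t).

q = -701*exp(-6*t)/549 - 559*exp(3*t)/306 - 75*sin(5*t)/2074 + 215*cos(5*t)/2074

Characteristic equation r² + 3r - 18 = 0 factors as (r + 6)(r - 3) = 0, so r = -6, 3.
Hence q_h = C1*exp(-6*t) + C2*exp(3*t).
Try q_p = A*cos(5*t) + B*sin(5*t). Substituting and equating the coefficients of cos(5t) and sin(5t) gives A = 215/2074, B = -75/2074, so q_p = -75*sin(5*t)/2074 + 215*cos(5*t)/2074.
General solution: q = -75*sin(5*t)/2074 + 215*cos(5*t)/2074 + C1*exp(-6*t) + C2*exp(3*t).
Apply the initial conditions: q(0) = 215/2074 + C1 + C2 = -3 and q'(0) = -375/2074 - 6*C1 + 3*C2 = 2. Solving gives C1 = -701/549, C2 = -559/306.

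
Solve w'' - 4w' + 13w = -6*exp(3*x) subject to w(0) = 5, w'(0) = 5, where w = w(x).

w = -3*exp(3*x)/5 - 22*exp(2*x)*sin(3*x)/15 + 28*cos(3*x)*exp(2*x)/5

Characteristic equation r² - 4r + 13 = 0 has discriminant (-4)² - 4·(13) = -36 < 0, so r = 2 ± 3i.
Hence w_h = C1*cos(3*x)*exp(2*x) + C2*exp(2*x)*sin(3*x).
Try w_p = A*exp(3*x). Substituting into the equation and dividing by exp(3*x) gives A = -3/5, so w_p = -3*exp(3*x)/5.
General solution: w = -3*exp(3*x)/5 + C1*cos(3*x)*exp(2*x) + C2*exp(2*x)*sin(3*x).
Apply the initial conditions: w(0) = -3/5 + C1 = 5 and w'(0) = -9/5 + 2*C1 + 3*C2 = 5. Solving gives C1 = 28/5, C2 = -22/15.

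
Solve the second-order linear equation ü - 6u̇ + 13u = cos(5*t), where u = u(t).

u = -5*sin(5*t)/174 - cos(5*t)/87 + C1*cos(2*t)*exp(3*t) + C2*exp(3*t)*sin(2*t)

Characteristic equation r² - 6r + 13 = 0 has discriminant (-6)² - 4·(13) = -16 < 0, so r = 3 ± 2i.
Hence u_h = C1*cos(2*t)*exp(3*t) + C2*exp(3*t)*sin(2*t).
Try u_p = A*cos(5*t) + B*sin(5*t). Substituting and equating the coefficients of cos(5t) and sin(5t) gives A = -1/87, B = -5/174, so u_p = -5*sin(5*t)/174 - cos(5*t)/87.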